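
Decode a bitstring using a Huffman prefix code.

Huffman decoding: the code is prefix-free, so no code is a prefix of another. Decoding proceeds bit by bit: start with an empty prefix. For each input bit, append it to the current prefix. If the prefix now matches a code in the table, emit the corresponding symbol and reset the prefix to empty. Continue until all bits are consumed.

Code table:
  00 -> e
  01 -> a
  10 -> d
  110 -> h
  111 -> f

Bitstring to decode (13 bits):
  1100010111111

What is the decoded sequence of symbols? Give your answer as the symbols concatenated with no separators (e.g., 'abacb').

Bit 0: prefix='1' (no match yet)
Bit 1: prefix='11' (no match yet)
Bit 2: prefix='110' -> emit 'h', reset
Bit 3: prefix='0' (no match yet)
Bit 4: prefix='00' -> emit 'e', reset
Bit 5: prefix='1' (no match yet)
Bit 6: prefix='10' -> emit 'd', reset
Bit 7: prefix='1' (no match yet)
Bit 8: prefix='11' (no match yet)
Bit 9: prefix='111' -> emit 'f', reset
Bit 10: prefix='1' (no match yet)
Bit 11: prefix='11' (no match yet)
Bit 12: prefix='111' -> emit 'f', reset

Answer: hedff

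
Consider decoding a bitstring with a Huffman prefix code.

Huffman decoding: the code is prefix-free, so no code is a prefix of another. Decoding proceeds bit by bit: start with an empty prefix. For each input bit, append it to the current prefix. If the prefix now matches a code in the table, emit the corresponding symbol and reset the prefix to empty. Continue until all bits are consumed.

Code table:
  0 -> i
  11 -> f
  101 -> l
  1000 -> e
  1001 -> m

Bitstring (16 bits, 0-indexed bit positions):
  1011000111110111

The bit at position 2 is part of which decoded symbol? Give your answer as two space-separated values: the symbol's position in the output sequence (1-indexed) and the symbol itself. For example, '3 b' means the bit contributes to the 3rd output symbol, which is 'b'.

Answer: 1 l

Derivation:
Bit 0: prefix='1' (no match yet)
Bit 1: prefix='10' (no match yet)
Bit 2: prefix='101' -> emit 'l', reset
Bit 3: prefix='1' (no match yet)
Bit 4: prefix='10' (no match yet)
Bit 5: prefix='100' (no match yet)
Bit 6: prefix='1000' -> emit 'e', reset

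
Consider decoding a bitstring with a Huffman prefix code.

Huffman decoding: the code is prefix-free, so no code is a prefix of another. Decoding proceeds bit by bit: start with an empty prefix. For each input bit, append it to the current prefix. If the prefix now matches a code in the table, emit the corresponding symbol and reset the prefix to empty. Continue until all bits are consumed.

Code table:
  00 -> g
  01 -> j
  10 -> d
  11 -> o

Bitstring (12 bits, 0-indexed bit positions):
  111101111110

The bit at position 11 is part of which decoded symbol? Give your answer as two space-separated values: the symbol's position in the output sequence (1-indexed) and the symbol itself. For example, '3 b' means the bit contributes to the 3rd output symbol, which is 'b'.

Answer: 6 d

Derivation:
Bit 0: prefix='1' (no match yet)
Bit 1: prefix='11' -> emit 'o', reset
Bit 2: prefix='1' (no match yet)
Bit 3: prefix='11' -> emit 'o', reset
Bit 4: prefix='0' (no match yet)
Bit 5: prefix='01' -> emit 'j', reset
Bit 6: prefix='1' (no match yet)
Bit 7: prefix='11' -> emit 'o', reset
Bit 8: prefix='1' (no match yet)
Bit 9: prefix='11' -> emit 'o', reset
Bit 10: prefix='1' (no match yet)
Bit 11: prefix='10' -> emit 'd', reset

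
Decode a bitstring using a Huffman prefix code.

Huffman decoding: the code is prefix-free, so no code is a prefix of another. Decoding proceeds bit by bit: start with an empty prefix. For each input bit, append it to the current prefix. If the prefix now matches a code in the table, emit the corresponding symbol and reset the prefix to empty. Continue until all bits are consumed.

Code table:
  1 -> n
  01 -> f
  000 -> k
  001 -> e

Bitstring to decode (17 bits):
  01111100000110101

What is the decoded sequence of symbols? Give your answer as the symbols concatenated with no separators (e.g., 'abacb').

Bit 0: prefix='0' (no match yet)
Bit 1: prefix='01' -> emit 'f', reset
Bit 2: prefix='1' -> emit 'n', reset
Bit 3: prefix='1' -> emit 'n', reset
Bit 4: prefix='1' -> emit 'n', reset
Bit 5: prefix='1' -> emit 'n', reset
Bit 6: prefix='0' (no match yet)
Bit 7: prefix='00' (no match yet)
Bit 8: prefix='000' -> emit 'k', reset
Bit 9: prefix='0' (no match yet)
Bit 10: prefix='00' (no match yet)
Bit 11: prefix='001' -> emit 'e', reset
Bit 12: prefix='1' -> emit 'n', reset
Bit 13: prefix='0' (no match yet)
Bit 14: prefix='01' -> emit 'f', reset
Bit 15: prefix='0' (no match yet)
Bit 16: prefix='01' -> emit 'f', reset

Answer: fnnnnkenff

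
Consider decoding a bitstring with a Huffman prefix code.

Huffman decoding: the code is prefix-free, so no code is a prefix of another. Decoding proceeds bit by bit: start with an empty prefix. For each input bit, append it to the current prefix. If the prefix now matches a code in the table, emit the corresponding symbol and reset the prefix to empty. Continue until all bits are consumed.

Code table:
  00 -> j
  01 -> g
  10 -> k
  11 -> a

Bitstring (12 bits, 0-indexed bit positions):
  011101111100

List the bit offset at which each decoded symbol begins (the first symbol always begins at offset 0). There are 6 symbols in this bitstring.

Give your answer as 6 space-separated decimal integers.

Answer: 0 2 4 6 8 10

Derivation:
Bit 0: prefix='0' (no match yet)
Bit 1: prefix='01' -> emit 'g', reset
Bit 2: prefix='1' (no match yet)
Bit 3: prefix='11' -> emit 'a', reset
Bit 4: prefix='0' (no match yet)
Bit 5: prefix='01' -> emit 'g', reset
Bit 6: prefix='1' (no match yet)
Bit 7: prefix='11' -> emit 'a', reset
Bit 8: prefix='1' (no match yet)
Bit 9: prefix='11' -> emit 'a', reset
Bit 10: prefix='0' (no match yet)
Bit 11: prefix='00' -> emit 'j', reset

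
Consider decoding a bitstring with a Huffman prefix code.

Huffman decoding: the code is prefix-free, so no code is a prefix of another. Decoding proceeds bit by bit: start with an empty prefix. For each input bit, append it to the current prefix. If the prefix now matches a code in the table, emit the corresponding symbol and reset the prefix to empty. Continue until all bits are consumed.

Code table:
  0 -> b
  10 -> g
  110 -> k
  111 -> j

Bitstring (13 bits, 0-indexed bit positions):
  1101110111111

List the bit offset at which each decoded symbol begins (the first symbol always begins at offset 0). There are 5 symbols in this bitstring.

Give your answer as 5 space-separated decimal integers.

Answer: 0 3 6 7 10

Derivation:
Bit 0: prefix='1' (no match yet)
Bit 1: prefix='11' (no match yet)
Bit 2: prefix='110' -> emit 'k', reset
Bit 3: prefix='1' (no match yet)
Bit 4: prefix='11' (no match yet)
Bit 5: prefix='111' -> emit 'j', reset
Bit 6: prefix='0' -> emit 'b', reset
Bit 7: prefix='1' (no match yet)
Bit 8: prefix='11' (no match yet)
Bit 9: prefix='111' -> emit 'j', reset
Bit 10: prefix='1' (no match yet)
Bit 11: prefix='11' (no match yet)
Bit 12: prefix='111' -> emit 'j', reset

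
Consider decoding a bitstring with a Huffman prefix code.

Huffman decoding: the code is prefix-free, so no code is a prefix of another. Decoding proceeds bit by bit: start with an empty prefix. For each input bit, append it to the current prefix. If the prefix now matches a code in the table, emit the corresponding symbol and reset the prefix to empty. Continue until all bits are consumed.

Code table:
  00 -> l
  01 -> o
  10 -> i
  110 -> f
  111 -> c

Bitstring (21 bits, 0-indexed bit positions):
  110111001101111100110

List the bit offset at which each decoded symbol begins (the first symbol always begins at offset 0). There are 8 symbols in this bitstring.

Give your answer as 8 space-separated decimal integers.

Bit 0: prefix='1' (no match yet)
Bit 1: prefix='11' (no match yet)
Bit 2: prefix='110' -> emit 'f', reset
Bit 3: prefix='1' (no match yet)
Bit 4: prefix='11' (no match yet)
Bit 5: prefix='111' -> emit 'c', reset
Bit 6: prefix='0' (no match yet)
Bit 7: prefix='00' -> emit 'l', reset
Bit 8: prefix='1' (no match yet)
Bit 9: prefix='11' (no match yet)
Bit 10: prefix='110' -> emit 'f', reset
Bit 11: prefix='1' (no match yet)
Bit 12: prefix='11' (no match yet)
Bit 13: prefix='111' -> emit 'c', reset
Bit 14: prefix='1' (no match yet)
Bit 15: prefix='11' (no match yet)
Bit 16: prefix='110' -> emit 'f', reset
Bit 17: prefix='0' (no match yet)
Bit 18: prefix='01' -> emit 'o', reset
Bit 19: prefix='1' (no match yet)
Bit 20: prefix='10' -> emit 'i', reset

Answer: 0 3 6 8 11 14 17 19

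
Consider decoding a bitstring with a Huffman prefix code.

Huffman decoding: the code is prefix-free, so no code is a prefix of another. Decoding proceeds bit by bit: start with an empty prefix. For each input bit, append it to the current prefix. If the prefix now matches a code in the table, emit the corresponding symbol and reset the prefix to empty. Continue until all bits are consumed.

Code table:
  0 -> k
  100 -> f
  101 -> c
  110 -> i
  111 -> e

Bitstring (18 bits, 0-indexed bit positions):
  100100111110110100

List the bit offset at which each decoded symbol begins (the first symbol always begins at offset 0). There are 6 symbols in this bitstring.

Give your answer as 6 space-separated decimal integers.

Bit 0: prefix='1' (no match yet)
Bit 1: prefix='10' (no match yet)
Bit 2: prefix='100' -> emit 'f', reset
Bit 3: prefix='1' (no match yet)
Bit 4: prefix='10' (no match yet)
Bit 5: prefix='100' -> emit 'f', reset
Bit 6: prefix='1' (no match yet)
Bit 7: prefix='11' (no match yet)
Bit 8: prefix='111' -> emit 'e', reset
Bit 9: prefix='1' (no match yet)
Bit 10: prefix='11' (no match yet)
Bit 11: prefix='110' -> emit 'i', reset
Bit 12: prefix='1' (no match yet)
Bit 13: prefix='11' (no match yet)
Bit 14: prefix='110' -> emit 'i', reset
Bit 15: prefix='1' (no match yet)
Bit 16: prefix='10' (no match yet)
Bit 17: prefix='100' -> emit 'f', reset

Answer: 0 3 6 9 12 15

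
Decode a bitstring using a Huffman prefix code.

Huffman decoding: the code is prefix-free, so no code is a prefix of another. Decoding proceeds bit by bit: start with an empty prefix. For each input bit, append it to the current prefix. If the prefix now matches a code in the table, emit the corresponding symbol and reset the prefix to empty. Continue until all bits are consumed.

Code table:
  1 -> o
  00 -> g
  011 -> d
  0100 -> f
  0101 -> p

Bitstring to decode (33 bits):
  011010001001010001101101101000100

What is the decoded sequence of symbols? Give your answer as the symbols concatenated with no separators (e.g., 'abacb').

Bit 0: prefix='0' (no match yet)
Bit 1: prefix='01' (no match yet)
Bit 2: prefix='011' -> emit 'd', reset
Bit 3: prefix='0' (no match yet)
Bit 4: prefix='01' (no match yet)
Bit 5: prefix='010' (no match yet)
Bit 6: prefix='0100' -> emit 'f', reset
Bit 7: prefix='0' (no match yet)
Bit 8: prefix='01' (no match yet)
Bit 9: prefix='010' (no match yet)
Bit 10: prefix='0100' -> emit 'f', reset
Bit 11: prefix='1' -> emit 'o', reset
Bit 12: prefix='0' (no match yet)
Bit 13: prefix='01' (no match yet)
Bit 14: prefix='010' (no match yet)
Bit 15: prefix='0100' -> emit 'f', reset
Bit 16: prefix='0' (no match yet)
Bit 17: prefix='01' (no match yet)
Bit 18: prefix='011' -> emit 'd', reset
Bit 19: prefix='0' (no match yet)
Bit 20: prefix='01' (no match yet)
Bit 21: prefix='011' -> emit 'd', reset
Bit 22: prefix='0' (no match yet)
Bit 23: prefix='01' (no match yet)
Bit 24: prefix='011' -> emit 'd', reset
Bit 25: prefix='0' (no match yet)
Bit 26: prefix='01' (no match yet)
Bit 27: prefix='010' (no match yet)
Bit 28: prefix='0100' -> emit 'f', reset
Bit 29: prefix='0' (no match yet)
Bit 30: prefix='01' (no match yet)
Bit 31: prefix='010' (no match yet)
Bit 32: prefix='0100' -> emit 'f', reset

Answer: dffofdddff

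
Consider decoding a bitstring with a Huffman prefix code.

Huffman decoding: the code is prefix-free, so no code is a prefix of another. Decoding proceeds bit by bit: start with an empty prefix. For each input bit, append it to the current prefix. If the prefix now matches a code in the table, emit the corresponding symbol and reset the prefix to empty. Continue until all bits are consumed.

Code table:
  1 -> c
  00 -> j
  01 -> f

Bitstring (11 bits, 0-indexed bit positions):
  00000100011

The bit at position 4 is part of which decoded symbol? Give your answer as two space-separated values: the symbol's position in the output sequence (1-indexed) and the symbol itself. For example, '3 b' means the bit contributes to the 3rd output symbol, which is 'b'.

Answer: 3 f

Derivation:
Bit 0: prefix='0' (no match yet)
Bit 1: prefix='00' -> emit 'j', reset
Bit 2: prefix='0' (no match yet)
Bit 3: prefix='00' -> emit 'j', reset
Bit 4: prefix='0' (no match yet)
Bit 5: prefix='01' -> emit 'f', reset
Bit 6: prefix='0' (no match yet)
Bit 7: prefix='00' -> emit 'j', reset
Bit 8: prefix='0' (no match yet)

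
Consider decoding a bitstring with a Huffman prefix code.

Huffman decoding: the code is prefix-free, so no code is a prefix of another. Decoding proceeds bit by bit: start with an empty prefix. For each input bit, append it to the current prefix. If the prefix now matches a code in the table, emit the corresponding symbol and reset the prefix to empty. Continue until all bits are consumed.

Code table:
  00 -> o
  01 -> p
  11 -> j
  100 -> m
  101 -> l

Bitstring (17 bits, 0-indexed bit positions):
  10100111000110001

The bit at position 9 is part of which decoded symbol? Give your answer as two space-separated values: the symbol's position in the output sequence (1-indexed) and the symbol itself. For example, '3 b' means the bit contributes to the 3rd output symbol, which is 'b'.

Answer: 4 m

Derivation:
Bit 0: prefix='1' (no match yet)
Bit 1: prefix='10' (no match yet)
Bit 2: prefix='101' -> emit 'l', reset
Bit 3: prefix='0' (no match yet)
Bit 4: prefix='00' -> emit 'o', reset
Bit 5: prefix='1' (no match yet)
Bit 6: prefix='11' -> emit 'j', reset
Bit 7: prefix='1' (no match yet)
Bit 8: prefix='10' (no match yet)
Bit 9: prefix='100' -> emit 'm', reset
Bit 10: prefix='0' (no match yet)
Bit 11: prefix='01' -> emit 'p', reset
Bit 12: prefix='1' (no match yet)
Bit 13: prefix='10' (no match yet)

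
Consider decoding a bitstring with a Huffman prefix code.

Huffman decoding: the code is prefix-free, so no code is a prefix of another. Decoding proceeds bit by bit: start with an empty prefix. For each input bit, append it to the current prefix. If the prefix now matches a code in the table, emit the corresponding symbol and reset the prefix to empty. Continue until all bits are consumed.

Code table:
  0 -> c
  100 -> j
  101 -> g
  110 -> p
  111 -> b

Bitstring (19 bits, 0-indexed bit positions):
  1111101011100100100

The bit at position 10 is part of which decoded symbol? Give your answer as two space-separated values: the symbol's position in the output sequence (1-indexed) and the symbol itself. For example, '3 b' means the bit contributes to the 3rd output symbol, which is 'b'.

Answer: 4 p

Derivation:
Bit 0: prefix='1' (no match yet)
Bit 1: prefix='11' (no match yet)
Bit 2: prefix='111' -> emit 'b', reset
Bit 3: prefix='1' (no match yet)
Bit 4: prefix='11' (no match yet)
Bit 5: prefix='110' -> emit 'p', reset
Bit 6: prefix='1' (no match yet)
Bit 7: prefix='10' (no match yet)
Bit 8: prefix='101' -> emit 'g', reset
Bit 9: prefix='1' (no match yet)
Bit 10: prefix='11' (no match yet)
Bit 11: prefix='110' -> emit 'p', reset
Bit 12: prefix='0' -> emit 'c', reset
Bit 13: prefix='1' (no match yet)
Bit 14: prefix='10' (no match yet)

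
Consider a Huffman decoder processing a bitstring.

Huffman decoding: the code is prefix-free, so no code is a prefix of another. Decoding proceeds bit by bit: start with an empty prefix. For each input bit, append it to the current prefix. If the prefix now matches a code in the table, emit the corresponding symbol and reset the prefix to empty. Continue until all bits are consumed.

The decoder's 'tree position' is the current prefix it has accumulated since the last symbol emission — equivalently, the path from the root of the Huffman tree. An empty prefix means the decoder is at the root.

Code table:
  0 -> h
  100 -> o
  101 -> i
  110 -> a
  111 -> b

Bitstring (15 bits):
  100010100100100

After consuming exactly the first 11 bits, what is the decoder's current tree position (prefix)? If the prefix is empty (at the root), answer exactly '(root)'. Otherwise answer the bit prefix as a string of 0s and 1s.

Bit 0: prefix='1' (no match yet)
Bit 1: prefix='10' (no match yet)
Bit 2: prefix='100' -> emit 'o', reset
Bit 3: prefix='0' -> emit 'h', reset
Bit 4: prefix='1' (no match yet)
Bit 5: prefix='10' (no match yet)
Bit 6: prefix='101' -> emit 'i', reset
Bit 7: prefix='0' -> emit 'h', reset
Bit 8: prefix='0' -> emit 'h', reset
Bit 9: prefix='1' (no match yet)
Bit 10: prefix='10' (no match yet)

Answer: 10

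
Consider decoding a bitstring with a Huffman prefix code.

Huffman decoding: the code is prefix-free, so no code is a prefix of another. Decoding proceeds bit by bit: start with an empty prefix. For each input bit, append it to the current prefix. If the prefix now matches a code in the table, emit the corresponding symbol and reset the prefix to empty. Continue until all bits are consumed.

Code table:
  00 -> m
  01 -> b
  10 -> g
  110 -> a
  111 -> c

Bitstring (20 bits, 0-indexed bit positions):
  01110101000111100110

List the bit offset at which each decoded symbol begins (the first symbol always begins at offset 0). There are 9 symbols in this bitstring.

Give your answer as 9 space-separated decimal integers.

Answer: 0 2 5 7 9 11 14 16 18

Derivation:
Bit 0: prefix='0' (no match yet)
Bit 1: prefix='01' -> emit 'b', reset
Bit 2: prefix='1' (no match yet)
Bit 3: prefix='11' (no match yet)
Bit 4: prefix='110' -> emit 'a', reset
Bit 5: prefix='1' (no match yet)
Bit 6: prefix='10' -> emit 'g', reset
Bit 7: prefix='1' (no match yet)
Bit 8: prefix='10' -> emit 'g', reset
Bit 9: prefix='0' (no match yet)
Bit 10: prefix='00' -> emit 'm', reset
Bit 11: prefix='1' (no match yet)
Bit 12: prefix='11' (no match yet)
Bit 13: prefix='111' -> emit 'c', reset
Bit 14: prefix='1' (no match yet)
Bit 15: prefix='10' -> emit 'g', reset
Bit 16: prefix='0' (no match yet)
Bit 17: prefix='01' -> emit 'b', reset
Bit 18: prefix='1' (no match yet)
Bit 19: prefix='10' -> emit 'g', reset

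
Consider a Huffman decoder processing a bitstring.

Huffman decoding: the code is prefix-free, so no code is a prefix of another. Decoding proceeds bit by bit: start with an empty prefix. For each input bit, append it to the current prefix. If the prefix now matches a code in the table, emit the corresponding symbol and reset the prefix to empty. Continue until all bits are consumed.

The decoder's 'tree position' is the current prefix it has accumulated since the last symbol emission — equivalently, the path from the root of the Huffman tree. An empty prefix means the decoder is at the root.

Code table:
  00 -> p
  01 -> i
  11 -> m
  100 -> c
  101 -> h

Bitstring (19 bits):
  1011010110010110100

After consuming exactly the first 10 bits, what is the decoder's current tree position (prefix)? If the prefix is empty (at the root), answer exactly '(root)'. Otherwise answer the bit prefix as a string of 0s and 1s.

Answer: 10

Derivation:
Bit 0: prefix='1' (no match yet)
Bit 1: prefix='10' (no match yet)
Bit 2: prefix='101' -> emit 'h', reset
Bit 3: prefix='1' (no match yet)
Bit 4: prefix='10' (no match yet)
Bit 5: prefix='101' -> emit 'h', reset
Bit 6: prefix='0' (no match yet)
Bit 7: prefix='01' -> emit 'i', reset
Bit 8: prefix='1' (no match yet)
Bit 9: prefix='10' (no match yet)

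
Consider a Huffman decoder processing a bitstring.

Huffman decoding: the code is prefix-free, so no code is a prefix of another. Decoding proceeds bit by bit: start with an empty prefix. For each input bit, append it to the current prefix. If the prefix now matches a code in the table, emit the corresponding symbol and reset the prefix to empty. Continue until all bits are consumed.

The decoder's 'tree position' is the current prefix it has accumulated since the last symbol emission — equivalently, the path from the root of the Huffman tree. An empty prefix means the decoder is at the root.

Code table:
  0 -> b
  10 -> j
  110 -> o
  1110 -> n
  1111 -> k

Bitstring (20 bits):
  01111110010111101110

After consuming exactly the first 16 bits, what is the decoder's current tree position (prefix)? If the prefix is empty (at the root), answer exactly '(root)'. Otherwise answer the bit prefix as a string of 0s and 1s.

Answer: (root)

Derivation:
Bit 0: prefix='0' -> emit 'b', reset
Bit 1: prefix='1' (no match yet)
Bit 2: prefix='11' (no match yet)
Bit 3: prefix='111' (no match yet)
Bit 4: prefix='1111' -> emit 'k', reset
Bit 5: prefix='1' (no match yet)
Bit 6: prefix='11' (no match yet)
Bit 7: prefix='110' -> emit 'o', reset
Bit 8: prefix='0' -> emit 'b', reset
Bit 9: prefix='1' (no match yet)
Bit 10: prefix='10' -> emit 'j', reset
Bit 11: prefix='1' (no match yet)
Bit 12: prefix='11' (no match yet)
Bit 13: prefix='111' (no match yet)
Bit 14: prefix='1111' -> emit 'k', reset
Bit 15: prefix='0' -> emit 'b', reset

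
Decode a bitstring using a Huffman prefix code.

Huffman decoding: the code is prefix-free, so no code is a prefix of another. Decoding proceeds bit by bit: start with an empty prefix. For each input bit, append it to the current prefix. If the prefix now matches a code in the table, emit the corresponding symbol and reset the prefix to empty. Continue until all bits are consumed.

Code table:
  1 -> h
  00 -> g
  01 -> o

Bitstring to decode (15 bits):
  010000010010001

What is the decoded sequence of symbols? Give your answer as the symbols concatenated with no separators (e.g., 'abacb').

Bit 0: prefix='0' (no match yet)
Bit 1: prefix='01' -> emit 'o', reset
Bit 2: prefix='0' (no match yet)
Bit 3: prefix='00' -> emit 'g', reset
Bit 4: prefix='0' (no match yet)
Bit 5: prefix='00' -> emit 'g', reset
Bit 6: prefix='0' (no match yet)
Bit 7: prefix='01' -> emit 'o', reset
Bit 8: prefix='0' (no match yet)
Bit 9: prefix='00' -> emit 'g', reset
Bit 10: prefix='1' -> emit 'h', reset
Bit 11: prefix='0' (no match yet)
Bit 12: prefix='00' -> emit 'g', reset
Bit 13: prefix='0' (no match yet)
Bit 14: prefix='01' -> emit 'o', reset

Answer: oggoghgo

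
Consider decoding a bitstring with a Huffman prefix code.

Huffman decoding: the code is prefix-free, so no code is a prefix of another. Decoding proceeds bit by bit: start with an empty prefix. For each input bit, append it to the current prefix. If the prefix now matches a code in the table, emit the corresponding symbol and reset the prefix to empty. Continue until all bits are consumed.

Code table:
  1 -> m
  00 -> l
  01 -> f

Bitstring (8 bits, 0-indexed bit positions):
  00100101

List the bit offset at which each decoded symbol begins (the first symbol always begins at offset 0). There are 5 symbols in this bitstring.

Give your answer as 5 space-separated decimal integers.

Answer: 0 2 3 5 6

Derivation:
Bit 0: prefix='0' (no match yet)
Bit 1: prefix='00' -> emit 'l', reset
Bit 2: prefix='1' -> emit 'm', reset
Bit 3: prefix='0' (no match yet)
Bit 4: prefix='00' -> emit 'l', reset
Bit 5: prefix='1' -> emit 'm', reset
Bit 6: prefix='0' (no match yet)
Bit 7: prefix='01' -> emit 'f', reset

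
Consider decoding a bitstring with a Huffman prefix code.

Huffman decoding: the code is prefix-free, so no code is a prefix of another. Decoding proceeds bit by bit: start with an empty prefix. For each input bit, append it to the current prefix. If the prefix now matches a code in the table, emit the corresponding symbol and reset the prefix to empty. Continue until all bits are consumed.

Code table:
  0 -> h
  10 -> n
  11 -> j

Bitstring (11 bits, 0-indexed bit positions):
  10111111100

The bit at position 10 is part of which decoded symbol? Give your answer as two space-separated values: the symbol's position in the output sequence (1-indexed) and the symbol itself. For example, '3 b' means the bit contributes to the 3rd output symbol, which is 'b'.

Answer: 6 h

Derivation:
Bit 0: prefix='1' (no match yet)
Bit 1: prefix='10' -> emit 'n', reset
Bit 2: prefix='1' (no match yet)
Bit 3: prefix='11' -> emit 'j', reset
Bit 4: prefix='1' (no match yet)
Bit 5: prefix='11' -> emit 'j', reset
Bit 6: prefix='1' (no match yet)
Bit 7: prefix='11' -> emit 'j', reset
Bit 8: prefix='1' (no match yet)
Bit 9: prefix='10' -> emit 'n', reset
Bit 10: prefix='0' -> emit 'h', reset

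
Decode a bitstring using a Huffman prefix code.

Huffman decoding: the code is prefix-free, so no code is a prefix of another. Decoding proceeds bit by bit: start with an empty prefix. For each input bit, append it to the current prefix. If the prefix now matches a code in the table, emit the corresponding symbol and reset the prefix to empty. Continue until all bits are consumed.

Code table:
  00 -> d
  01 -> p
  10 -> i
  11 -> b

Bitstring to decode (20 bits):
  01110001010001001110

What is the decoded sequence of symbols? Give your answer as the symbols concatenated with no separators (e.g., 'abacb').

Bit 0: prefix='0' (no match yet)
Bit 1: prefix='01' -> emit 'p', reset
Bit 2: prefix='1' (no match yet)
Bit 3: prefix='11' -> emit 'b', reset
Bit 4: prefix='0' (no match yet)
Bit 5: prefix='00' -> emit 'd', reset
Bit 6: prefix='0' (no match yet)
Bit 7: prefix='01' -> emit 'p', reset
Bit 8: prefix='0' (no match yet)
Bit 9: prefix='01' -> emit 'p', reset
Bit 10: prefix='0' (no match yet)
Bit 11: prefix='00' -> emit 'd', reset
Bit 12: prefix='0' (no match yet)
Bit 13: prefix='01' -> emit 'p', reset
Bit 14: prefix='0' (no match yet)
Bit 15: prefix='00' -> emit 'd', reset
Bit 16: prefix='1' (no match yet)
Bit 17: prefix='11' -> emit 'b', reset
Bit 18: prefix='1' (no match yet)
Bit 19: prefix='10' -> emit 'i', reset

Answer: pbdppdpdbi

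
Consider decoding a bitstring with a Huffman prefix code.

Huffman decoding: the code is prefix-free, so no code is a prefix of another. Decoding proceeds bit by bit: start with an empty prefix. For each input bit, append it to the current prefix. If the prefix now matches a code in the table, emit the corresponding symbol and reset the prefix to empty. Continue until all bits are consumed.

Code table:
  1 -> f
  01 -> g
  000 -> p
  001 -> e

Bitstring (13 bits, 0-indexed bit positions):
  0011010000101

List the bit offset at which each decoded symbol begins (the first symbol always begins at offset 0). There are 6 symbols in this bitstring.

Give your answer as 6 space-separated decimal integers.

Bit 0: prefix='0' (no match yet)
Bit 1: prefix='00' (no match yet)
Bit 2: prefix='001' -> emit 'e', reset
Bit 3: prefix='1' -> emit 'f', reset
Bit 4: prefix='0' (no match yet)
Bit 5: prefix='01' -> emit 'g', reset
Bit 6: prefix='0' (no match yet)
Bit 7: prefix='00' (no match yet)
Bit 8: prefix='000' -> emit 'p', reset
Bit 9: prefix='0' (no match yet)
Bit 10: prefix='01' -> emit 'g', reset
Bit 11: prefix='0' (no match yet)
Bit 12: prefix='01' -> emit 'g', reset

Answer: 0 3 4 6 9 11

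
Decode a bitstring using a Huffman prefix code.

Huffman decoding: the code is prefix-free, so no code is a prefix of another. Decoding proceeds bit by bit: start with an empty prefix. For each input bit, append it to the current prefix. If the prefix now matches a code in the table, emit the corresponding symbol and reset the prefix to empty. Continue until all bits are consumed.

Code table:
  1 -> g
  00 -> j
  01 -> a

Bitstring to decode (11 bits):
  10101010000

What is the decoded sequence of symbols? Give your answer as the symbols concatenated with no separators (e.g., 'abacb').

Bit 0: prefix='1' -> emit 'g', reset
Bit 1: prefix='0' (no match yet)
Bit 2: prefix='01' -> emit 'a', reset
Bit 3: prefix='0' (no match yet)
Bit 4: prefix='01' -> emit 'a', reset
Bit 5: prefix='0' (no match yet)
Bit 6: prefix='01' -> emit 'a', reset
Bit 7: prefix='0' (no match yet)
Bit 8: prefix='00' -> emit 'j', reset
Bit 9: prefix='0' (no match yet)
Bit 10: prefix='00' -> emit 'j', reset

Answer: gaaajj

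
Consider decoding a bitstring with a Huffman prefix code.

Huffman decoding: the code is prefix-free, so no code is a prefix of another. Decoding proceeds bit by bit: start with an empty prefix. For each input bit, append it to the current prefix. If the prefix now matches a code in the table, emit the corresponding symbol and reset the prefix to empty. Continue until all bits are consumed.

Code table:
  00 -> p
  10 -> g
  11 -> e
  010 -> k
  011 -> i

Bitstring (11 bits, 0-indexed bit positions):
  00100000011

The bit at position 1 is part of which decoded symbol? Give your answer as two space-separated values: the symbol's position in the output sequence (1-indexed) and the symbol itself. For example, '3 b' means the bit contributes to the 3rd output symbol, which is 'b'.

Bit 0: prefix='0' (no match yet)
Bit 1: prefix='00' -> emit 'p', reset
Bit 2: prefix='1' (no match yet)
Bit 3: prefix='10' -> emit 'g', reset
Bit 4: prefix='0' (no match yet)
Bit 5: prefix='00' -> emit 'p', reset

Answer: 1 p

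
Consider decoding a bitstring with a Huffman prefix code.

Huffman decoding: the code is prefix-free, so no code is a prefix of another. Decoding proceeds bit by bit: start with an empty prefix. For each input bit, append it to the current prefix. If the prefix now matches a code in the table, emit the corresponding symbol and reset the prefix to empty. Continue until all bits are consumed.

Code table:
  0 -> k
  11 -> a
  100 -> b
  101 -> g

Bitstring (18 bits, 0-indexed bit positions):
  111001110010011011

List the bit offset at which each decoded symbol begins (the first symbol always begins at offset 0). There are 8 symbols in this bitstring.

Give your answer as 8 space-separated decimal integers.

Answer: 0 2 5 7 10 13 15 16

Derivation:
Bit 0: prefix='1' (no match yet)
Bit 1: prefix='11' -> emit 'a', reset
Bit 2: prefix='1' (no match yet)
Bit 3: prefix='10' (no match yet)
Bit 4: prefix='100' -> emit 'b', reset
Bit 5: prefix='1' (no match yet)
Bit 6: prefix='11' -> emit 'a', reset
Bit 7: prefix='1' (no match yet)
Bit 8: prefix='10' (no match yet)
Bit 9: prefix='100' -> emit 'b', reset
Bit 10: prefix='1' (no match yet)
Bit 11: prefix='10' (no match yet)
Bit 12: prefix='100' -> emit 'b', reset
Bit 13: prefix='1' (no match yet)
Bit 14: prefix='11' -> emit 'a', reset
Bit 15: prefix='0' -> emit 'k', reset
Bit 16: prefix='1' (no match yet)
Bit 17: prefix='11' -> emit 'a', reset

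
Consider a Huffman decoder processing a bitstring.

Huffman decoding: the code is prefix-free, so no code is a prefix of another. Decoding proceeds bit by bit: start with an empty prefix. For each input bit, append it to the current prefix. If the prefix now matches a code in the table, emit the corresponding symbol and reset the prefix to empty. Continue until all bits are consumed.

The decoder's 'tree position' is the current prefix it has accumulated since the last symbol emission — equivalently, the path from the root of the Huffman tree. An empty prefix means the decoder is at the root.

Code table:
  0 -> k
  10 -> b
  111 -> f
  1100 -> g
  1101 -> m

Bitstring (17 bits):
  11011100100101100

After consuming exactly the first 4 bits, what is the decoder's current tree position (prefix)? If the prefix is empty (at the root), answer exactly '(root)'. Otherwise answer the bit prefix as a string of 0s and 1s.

Bit 0: prefix='1' (no match yet)
Bit 1: prefix='11' (no match yet)
Bit 2: prefix='110' (no match yet)
Bit 3: prefix='1101' -> emit 'm', reset

Answer: (root)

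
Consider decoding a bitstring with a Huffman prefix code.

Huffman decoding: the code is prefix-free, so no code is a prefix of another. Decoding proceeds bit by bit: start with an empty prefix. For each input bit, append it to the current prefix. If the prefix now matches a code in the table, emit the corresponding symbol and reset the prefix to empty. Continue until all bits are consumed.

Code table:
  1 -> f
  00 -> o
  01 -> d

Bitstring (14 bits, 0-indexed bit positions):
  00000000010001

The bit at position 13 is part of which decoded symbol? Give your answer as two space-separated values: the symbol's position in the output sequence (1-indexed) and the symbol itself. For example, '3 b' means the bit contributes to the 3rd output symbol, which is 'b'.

Bit 0: prefix='0' (no match yet)
Bit 1: prefix='00' -> emit 'o', reset
Bit 2: prefix='0' (no match yet)
Bit 3: prefix='00' -> emit 'o', reset
Bit 4: prefix='0' (no match yet)
Bit 5: prefix='00' -> emit 'o', reset
Bit 6: prefix='0' (no match yet)
Bit 7: prefix='00' -> emit 'o', reset
Bit 8: prefix='0' (no match yet)
Bit 9: prefix='01' -> emit 'd', reset
Bit 10: prefix='0' (no match yet)
Bit 11: prefix='00' -> emit 'o', reset
Bit 12: prefix='0' (no match yet)
Bit 13: prefix='01' -> emit 'd', reset

Answer: 7 d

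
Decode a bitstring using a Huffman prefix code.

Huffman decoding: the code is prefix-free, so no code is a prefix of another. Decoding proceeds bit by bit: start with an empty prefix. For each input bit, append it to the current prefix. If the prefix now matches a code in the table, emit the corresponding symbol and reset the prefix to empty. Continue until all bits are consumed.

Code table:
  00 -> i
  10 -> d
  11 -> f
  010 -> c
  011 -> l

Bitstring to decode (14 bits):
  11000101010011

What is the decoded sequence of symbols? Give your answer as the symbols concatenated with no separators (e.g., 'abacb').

Bit 0: prefix='1' (no match yet)
Bit 1: prefix='11' -> emit 'f', reset
Bit 2: prefix='0' (no match yet)
Bit 3: prefix='00' -> emit 'i', reset
Bit 4: prefix='0' (no match yet)
Bit 5: prefix='01' (no match yet)
Bit 6: prefix='010' -> emit 'c', reset
Bit 7: prefix='1' (no match yet)
Bit 8: prefix='10' -> emit 'd', reset
Bit 9: prefix='1' (no match yet)
Bit 10: prefix='10' -> emit 'd', reset
Bit 11: prefix='0' (no match yet)
Bit 12: prefix='01' (no match yet)
Bit 13: prefix='011' -> emit 'l', reset

Answer: ficddl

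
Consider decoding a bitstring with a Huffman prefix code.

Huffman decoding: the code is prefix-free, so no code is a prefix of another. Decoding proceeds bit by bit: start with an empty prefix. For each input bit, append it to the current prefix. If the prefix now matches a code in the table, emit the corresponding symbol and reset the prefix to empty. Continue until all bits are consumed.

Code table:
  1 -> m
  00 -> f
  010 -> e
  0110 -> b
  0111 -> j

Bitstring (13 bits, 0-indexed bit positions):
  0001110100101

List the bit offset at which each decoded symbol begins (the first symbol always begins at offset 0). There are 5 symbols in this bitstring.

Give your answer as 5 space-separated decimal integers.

Answer: 0 2 6 9 12

Derivation:
Bit 0: prefix='0' (no match yet)
Bit 1: prefix='00' -> emit 'f', reset
Bit 2: prefix='0' (no match yet)
Bit 3: prefix='01' (no match yet)
Bit 4: prefix='011' (no match yet)
Bit 5: prefix='0111' -> emit 'j', reset
Bit 6: prefix='0' (no match yet)
Bit 7: prefix='01' (no match yet)
Bit 8: prefix='010' -> emit 'e', reset
Bit 9: prefix='0' (no match yet)
Bit 10: prefix='01' (no match yet)
Bit 11: prefix='010' -> emit 'e', reset
Bit 12: prefix='1' -> emit 'm', reset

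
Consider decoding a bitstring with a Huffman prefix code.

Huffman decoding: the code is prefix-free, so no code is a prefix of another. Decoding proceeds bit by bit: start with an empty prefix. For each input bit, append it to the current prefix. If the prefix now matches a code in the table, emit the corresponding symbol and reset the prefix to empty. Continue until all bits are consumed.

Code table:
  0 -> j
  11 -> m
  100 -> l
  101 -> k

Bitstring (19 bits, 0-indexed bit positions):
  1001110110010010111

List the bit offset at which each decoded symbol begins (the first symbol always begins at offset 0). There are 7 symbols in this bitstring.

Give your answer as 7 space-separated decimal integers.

Answer: 0 3 5 8 11 14 17

Derivation:
Bit 0: prefix='1' (no match yet)
Bit 1: prefix='10' (no match yet)
Bit 2: prefix='100' -> emit 'l', reset
Bit 3: prefix='1' (no match yet)
Bit 4: prefix='11' -> emit 'm', reset
Bit 5: prefix='1' (no match yet)
Bit 6: prefix='10' (no match yet)
Bit 7: prefix='101' -> emit 'k', reset
Bit 8: prefix='1' (no match yet)
Bit 9: prefix='10' (no match yet)
Bit 10: prefix='100' -> emit 'l', reset
Bit 11: prefix='1' (no match yet)
Bit 12: prefix='10' (no match yet)
Bit 13: prefix='100' -> emit 'l', reset
Bit 14: prefix='1' (no match yet)
Bit 15: prefix='10' (no match yet)
Bit 16: prefix='101' -> emit 'k', reset
Bit 17: prefix='1' (no match yet)
Bit 18: prefix='11' -> emit 'm', reset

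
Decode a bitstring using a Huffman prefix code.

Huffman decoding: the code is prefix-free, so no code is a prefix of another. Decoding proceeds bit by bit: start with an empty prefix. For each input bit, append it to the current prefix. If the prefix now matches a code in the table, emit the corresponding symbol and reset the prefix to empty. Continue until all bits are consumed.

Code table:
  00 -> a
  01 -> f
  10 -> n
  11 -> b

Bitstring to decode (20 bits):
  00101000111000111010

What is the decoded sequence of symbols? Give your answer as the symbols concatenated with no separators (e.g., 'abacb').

Bit 0: prefix='0' (no match yet)
Bit 1: prefix='00' -> emit 'a', reset
Bit 2: prefix='1' (no match yet)
Bit 3: prefix='10' -> emit 'n', reset
Bit 4: prefix='1' (no match yet)
Bit 5: prefix='10' -> emit 'n', reset
Bit 6: prefix='0' (no match yet)
Bit 7: prefix='00' -> emit 'a', reset
Bit 8: prefix='1' (no match yet)
Bit 9: prefix='11' -> emit 'b', reset
Bit 10: prefix='1' (no match yet)
Bit 11: prefix='10' -> emit 'n', reset
Bit 12: prefix='0' (no match yet)
Bit 13: prefix='00' -> emit 'a', reset
Bit 14: prefix='1' (no match yet)
Bit 15: prefix='11' -> emit 'b', reset
Bit 16: prefix='1' (no match yet)
Bit 17: prefix='10' -> emit 'n', reset
Bit 18: prefix='1' (no match yet)
Bit 19: prefix='10' -> emit 'n', reset

Answer: annabnabnn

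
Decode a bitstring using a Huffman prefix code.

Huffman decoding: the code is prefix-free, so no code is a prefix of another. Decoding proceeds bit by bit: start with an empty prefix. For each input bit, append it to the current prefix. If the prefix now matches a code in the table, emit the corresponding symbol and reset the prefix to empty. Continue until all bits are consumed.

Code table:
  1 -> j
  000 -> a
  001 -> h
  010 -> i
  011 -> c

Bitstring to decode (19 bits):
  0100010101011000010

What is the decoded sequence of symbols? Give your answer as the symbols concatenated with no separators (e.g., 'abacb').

Answer: ihijcai

Derivation:
Bit 0: prefix='0' (no match yet)
Bit 1: prefix='01' (no match yet)
Bit 2: prefix='010' -> emit 'i', reset
Bit 3: prefix='0' (no match yet)
Bit 4: prefix='00' (no match yet)
Bit 5: prefix='001' -> emit 'h', reset
Bit 6: prefix='0' (no match yet)
Bit 7: prefix='01' (no match yet)
Bit 8: prefix='010' -> emit 'i', reset
Bit 9: prefix='1' -> emit 'j', reset
Bit 10: prefix='0' (no match yet)
Bit 11: prefix='01' (no match yet)
Bit 12: prefix='011' -> emit 'c', reset
Bit 13: prefix='0' (no match yet)
Bit 14: prefix='00' (no match yet)
Bit 15: prefix='000' -> emit 'a', reset
Bit 16: prefix='0' (no match yet)
Bit 17: prefix='01' (no match yet)
Bit 18: prefix='010' -> emit 'i', reset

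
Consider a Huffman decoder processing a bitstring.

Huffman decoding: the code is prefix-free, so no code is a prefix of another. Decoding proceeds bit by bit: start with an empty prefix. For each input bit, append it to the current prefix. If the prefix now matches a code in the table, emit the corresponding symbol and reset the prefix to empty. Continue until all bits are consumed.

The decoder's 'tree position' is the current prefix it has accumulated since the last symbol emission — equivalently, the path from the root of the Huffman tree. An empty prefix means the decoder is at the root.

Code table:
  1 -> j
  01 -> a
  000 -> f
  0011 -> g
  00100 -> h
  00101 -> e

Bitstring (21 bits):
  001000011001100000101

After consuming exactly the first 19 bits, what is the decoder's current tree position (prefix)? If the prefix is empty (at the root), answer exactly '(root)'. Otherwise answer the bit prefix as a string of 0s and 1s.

Answer: 001

Derivation:
Bit 0: prefix='0' (no match yet)
Bit 1: prefix='00' (no match yet)
Bit 2: prefix='001' (no match yet)
Bit 3: prefix='0010' (no match yet)
Bit 4: prefix='00100' -> emit 'h', reset
Bit 5: prefix='0' (no match yet)
Bit 6: prefix='00' (no match yet)
Bit 7: prefix='001' (no match yet)
Bit 8: prefix='0011' -> emit 'g', reset
Bit 9: prefix='0' (no match yet)
Bit 10: prefix='00' (no match yet)
Bit 11: prefix='001' (no match yet)
Bit 12: prefix='0011' -> emit 'g', reset
Bit 13: prefix='0' (no match yet)
Bit 14: prefix='00' (no match yet)
Bit 15: prefix='000' -> emit 'f', reset
Bit 16: prefix='0' (no match yet)
Bit 17: prefix='00' (no match yet)
Bit 18: prefix='001' (no match yet)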